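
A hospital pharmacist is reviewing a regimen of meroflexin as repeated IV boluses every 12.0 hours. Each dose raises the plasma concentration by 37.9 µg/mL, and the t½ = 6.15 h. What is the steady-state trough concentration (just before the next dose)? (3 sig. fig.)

13.2 µg/mL

k = ln 2 / 6.15 = 0.1127 h⁻¹
Fraction remaining after one interval: e^(−kτ) = e^(−0.1127 × 12.0) = 0.2586
R = 1 / (1 − 0.2586) = 1.349
Css,max = 37.9 × 1.349 = 51.12 µg/mL
Css,min = Css,max × e^(−kτ) = 51.12 × 0.2586 ≈ 13.2 µg/mL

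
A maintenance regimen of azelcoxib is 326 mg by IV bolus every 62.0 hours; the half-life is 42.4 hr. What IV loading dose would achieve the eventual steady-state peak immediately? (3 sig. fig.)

512 mg

k = ln 2 / 42.4 = 0.01635 hr⁻¹
Accumulation ratio R = 1 / (1 − e^(−kτ)) = 1 / (1 − e^(−0.01635×62.0)) = 1 / (1 − 0.3629) = 1.570
Loading dose = maintenance dose × R = 326 × 1.570 ≈ 512 mg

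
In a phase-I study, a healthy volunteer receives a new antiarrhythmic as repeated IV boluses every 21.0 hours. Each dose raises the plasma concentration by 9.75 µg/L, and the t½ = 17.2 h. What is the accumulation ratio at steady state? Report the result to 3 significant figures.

1.75

k = ln 2 / 17.2 = 0.04030 h⁻¹
Fraction remaining after one interval: e^(−kτ) = e^(−0.04030 × 21.0) = 0.4290
R = 1 / (1 − 0.4290) = 1 / 0.5710 ≈ 1.75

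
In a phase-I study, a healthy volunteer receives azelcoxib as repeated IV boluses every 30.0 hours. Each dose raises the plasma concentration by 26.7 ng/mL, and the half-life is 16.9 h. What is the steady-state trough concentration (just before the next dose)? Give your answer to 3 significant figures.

k = ln 2 / 16.9 = 0.04101 h⁻¹
Fraction remaining after one interval: e^(−kτ) = e^(−0.04101 × 30.0) = 0.2922
R = 1 / (1 − 0.2922) = 1.413
Css,max = 26.7 × 1.413 = 37.72 ng/mL
Css,min = Css,max × e^(−kτ) = 37.72 × 0.2922 ≈ 11.0 ng/mL

11.0 ng/mL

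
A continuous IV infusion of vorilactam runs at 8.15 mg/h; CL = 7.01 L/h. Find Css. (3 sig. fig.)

Css = infusion rate / CL = 8.15 / 7.01 ≈ 1.16 mg/L

1.16 mg/L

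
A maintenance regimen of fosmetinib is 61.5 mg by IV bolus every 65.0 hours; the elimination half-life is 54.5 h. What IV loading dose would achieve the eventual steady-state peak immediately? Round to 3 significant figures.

k = ln 2 / 54.5 = 0.01272 h⁻¹
Accumulation ratio R = 1 / (1 − e^(−kτ)) = 1 / (1 − e^(−0.01272×65.0)) = 1 / (1 − 0.4375) = 1.778
Loading dose = maintenance dose × R = 61.5 × 1.778 ≈ 109 mg

109 mg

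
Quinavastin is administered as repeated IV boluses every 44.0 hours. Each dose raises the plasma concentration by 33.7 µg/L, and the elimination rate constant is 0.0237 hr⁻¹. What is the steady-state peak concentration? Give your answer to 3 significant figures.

Fraction remaining after one interval: e^(−kτ) = e^(−0.02370 × 44.0) = 0.3525
R = 1 / (1 − 0.3525) = 1.544
Css,max = 33.7 × 1.544 ≈ 52.0 µg/L

52.0 µg/L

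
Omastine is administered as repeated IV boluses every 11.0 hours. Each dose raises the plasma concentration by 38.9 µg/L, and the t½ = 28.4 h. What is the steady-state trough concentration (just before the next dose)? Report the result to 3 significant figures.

k = ln 2 / 28.4 = 0.02441 h⁻¹
Fraction remaining after one interval: e^(−kτ) = e^(−0.02441 × 11.0) = 0.7645
R = 1 / (1 − 0.7645) = 4.247
Css,max = 38.9 × 4.247 = 165.2 µg/L
Css,min = Css,max × e^(−kτ) = 165.2 × 0.7645 ≈ 126 µg/L

126 µg/L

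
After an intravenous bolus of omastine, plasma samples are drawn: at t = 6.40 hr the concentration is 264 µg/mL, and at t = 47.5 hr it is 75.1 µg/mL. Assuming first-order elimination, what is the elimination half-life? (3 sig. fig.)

k = ln(C₁/C₂) / (t₂ − t₁) = ln(264/75.1) / (47.5 − 6.40)
  = 1.257 / 41.10 = 0.03059 hr⁻¹
t½ = ln 2 / k = ln 2 / 0.03059 ≈ 22.7 hours

22.7 hours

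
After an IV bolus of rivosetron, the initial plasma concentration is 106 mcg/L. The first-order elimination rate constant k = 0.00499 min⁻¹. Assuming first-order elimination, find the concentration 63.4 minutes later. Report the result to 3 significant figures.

77.3 mcg/L

C(t) = C₀ e^(−kt) = 106 × e^(−0.004990 × 63.4) = 106 × e^(−0.3164) = 106 × 0.7288 ≈ 77.3 mcg/L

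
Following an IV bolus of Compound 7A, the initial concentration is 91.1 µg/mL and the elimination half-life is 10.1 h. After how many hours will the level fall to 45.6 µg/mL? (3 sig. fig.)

k = ln 2 / 10.1 = 0.06863 h⁻¹
C(t) = C₀ e^(−kt)  ⇒  t = ln(C₀/C) / k
t = ln(91.1/45.6) / 0.06863 = 0.6921 / 0.06863 ≈ 10.1 hours

10.1 hours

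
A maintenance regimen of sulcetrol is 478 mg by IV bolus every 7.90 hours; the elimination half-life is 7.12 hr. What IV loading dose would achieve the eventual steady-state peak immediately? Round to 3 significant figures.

k = ln 2 / 7.12 = 0.09735 hr⁻¹
Accumulation ratio R = 1 / (1 − e^(−kτ)) = 1 / (1 − e^(−0.09735×7.90)) = 1 / (1 − 0.4634) = 1.864
Loading dose = maintenance dose × R = 478 × 1.864 ≈ 891 mg

891 mg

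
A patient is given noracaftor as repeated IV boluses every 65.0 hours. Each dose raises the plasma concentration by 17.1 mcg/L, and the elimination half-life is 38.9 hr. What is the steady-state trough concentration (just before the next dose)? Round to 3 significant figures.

7.83 mcg/L

k = ln 2 / 38.9 = 0.01782 hr⁻¹
Fraction remaining after one interval: e^(−kτ) = e^(−0.01782 × 65.0) = 0.3140
R = 1 / (1 − 0.3140) = 1.458
Css,max = 17.1 × 1.458 = 24.93 mcg/L
Css,min = Css,max × e^(−kτ) = 24.93 × 0.3140 ≈ 7.83 mcg/L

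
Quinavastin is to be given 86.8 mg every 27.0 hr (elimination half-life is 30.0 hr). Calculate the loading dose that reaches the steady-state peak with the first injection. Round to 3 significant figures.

k = ln 2 / 30.0 = 0.02310 hr⁻¹
Accumulation ratio R = 1 / (1 − e^(−kτ)) = 1 / (1 − e^(−0.02310×27.0)) = 1 / (1 − 0.5359) = 2.155
Loading dose = maintenance dose × R = 86.8 × 2.155 ≈ 187 mg

187 mg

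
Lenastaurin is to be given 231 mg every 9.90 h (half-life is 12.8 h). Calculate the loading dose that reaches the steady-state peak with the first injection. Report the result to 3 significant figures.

k = ln 2 / 12.8 = 0.05415 h⁻¹
Accumulation ratio R = 1 / (1 − e^(−kτ)) = 1 / (1 − e^(−0.05415×9.90)) = 1 / (1 − 0.5850) = 2.410
Loading dose = maintenance dose × R = 231 × 2.410 ≈ 557 mg

557 mg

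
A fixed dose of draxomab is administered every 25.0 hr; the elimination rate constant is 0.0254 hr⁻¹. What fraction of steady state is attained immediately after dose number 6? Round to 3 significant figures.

0.978

f_n = 1 − e^(−nkτ) = 1 − e^(−6 × 0.02540 × 25.0) = 1 − e^(−3.810) = 1 − 0.02215 ≈ 0.978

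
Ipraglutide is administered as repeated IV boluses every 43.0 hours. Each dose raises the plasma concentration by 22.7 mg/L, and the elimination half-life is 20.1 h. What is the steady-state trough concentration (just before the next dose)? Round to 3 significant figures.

6.67 mg/L

k = ln 2 / 20.1 = 0.03448 h⁻¹
Fraction remaining after one interval: e^(−kτ) = e^(−0.03448 × 43.0) = 0.2270
R = 1 / (1 − 0.2270) = 1.294
Css,max = 22.7 × 1.294 = 29.37 mg/L
Css,min = Css,max × e^(−kτ) = 29.37 × 0.2270 ≈ 6.67 mg/L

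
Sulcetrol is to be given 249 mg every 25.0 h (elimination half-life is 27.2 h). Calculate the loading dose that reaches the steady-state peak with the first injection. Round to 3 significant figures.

528 mg

k = ln 2 / 27.2 = 0.02548 h⁻¹
Accumulation ratio R = 1 / (1 − e^(−kτ)) = 1 / (1 − e^(−0.02548×25.0)) = 1 / (1 − 0.5288) = 2.122
Loading dose = maintenance dose × R = 249 × 2.122 ≈ 528 mg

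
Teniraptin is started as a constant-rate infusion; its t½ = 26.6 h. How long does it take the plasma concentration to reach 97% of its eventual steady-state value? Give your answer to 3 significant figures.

k = ln 2 / 26.6 = 0.02606 h⁻¹
f = 1 − e^(−kt)  ⇒  t = −ln(1 − f) / k
t = −ln(1 − 0.97) / 0.02606 = 3.507 / 0.02606 ≈ 135 hours

135 hours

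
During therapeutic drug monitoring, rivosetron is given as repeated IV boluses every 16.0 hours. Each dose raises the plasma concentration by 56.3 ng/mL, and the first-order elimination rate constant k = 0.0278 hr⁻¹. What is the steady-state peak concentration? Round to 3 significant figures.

157 ng/mL

Fraction remaining after one interval: e^(−kτ) = e^(−0.02780 × 16.0) = 0.6410
R = 1 / (1 − 0.6410) = 2.785
Css,max = 56.3 × 2.785 ≈ 157 ng/mL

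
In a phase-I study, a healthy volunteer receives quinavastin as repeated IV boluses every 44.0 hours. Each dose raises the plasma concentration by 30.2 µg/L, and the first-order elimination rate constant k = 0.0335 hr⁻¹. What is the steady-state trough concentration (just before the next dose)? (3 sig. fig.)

8.97 µg/L

Fraction remaining after one interval: e^(−kτ) = e^(−0.03350 × 44.0) = 0.2290
R = 1 / (1 − 0.2290) = 1.297
Css,max = 30.2 × 1.297 = 39.17 µg/L
Css,min = Css,max × e^(−kτ) = 39.17 × 0.2290 ≈ 8.97 µg/L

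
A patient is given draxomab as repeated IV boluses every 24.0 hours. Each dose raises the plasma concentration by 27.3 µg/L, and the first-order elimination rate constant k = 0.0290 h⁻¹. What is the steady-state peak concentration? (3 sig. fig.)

Fraction remaining after one interval: e^(−kτ) = e^(−0.02900 × 24.0) = 0.4986
R = 1 / (1 − 0.4986) = 1.994
Css,max = 27.3 × 1.994 ≈ 54.4 µg/L

54.4 µg/L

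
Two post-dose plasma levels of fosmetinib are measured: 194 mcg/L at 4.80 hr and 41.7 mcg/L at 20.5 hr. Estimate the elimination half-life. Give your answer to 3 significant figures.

7.08 hours

k = ln(C₁/C₂) / (t₂ − t₁) = ln(194/41.7) / (20.5 − 4.80)
  = 1.537 / 15.70 = 0.09792 hr⁻¹
t½ = ln 2 / k = ln 2 / 0.09792 ≈ 7.08 hours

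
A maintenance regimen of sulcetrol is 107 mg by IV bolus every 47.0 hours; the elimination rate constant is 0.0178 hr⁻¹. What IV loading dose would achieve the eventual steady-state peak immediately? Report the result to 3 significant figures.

189 mg

Accumulation ratio R = 1 / (1 − e^(−kτ)) = 1 / (1 − e^(−0.01780×47.0)) = 1 / (1 − 0.4332) = 1.764
Loading dose = maintenance dose × R = 107 × 1.764 ≈ 189 mg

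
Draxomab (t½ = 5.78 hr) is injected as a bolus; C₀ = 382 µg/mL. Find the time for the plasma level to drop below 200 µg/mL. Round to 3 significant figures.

5.40 hours

k = ln 2 / 5.78 = 0.1199 hr⁻¹
C(t) = C₀ e^(−kt)  ⇒  t = ln(C₀/C) / k
t = ln(382/200) / 0.1199 = 0.6471 / 0.1199 ≈ 5.40 hours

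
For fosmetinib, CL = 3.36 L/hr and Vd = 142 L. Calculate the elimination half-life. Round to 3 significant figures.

29.3 hours

k = CL / V = 3.36 / 142 = 0.02366 hr⁻¹
t½ = ln 2 / k = ln 2 / 0.02366 ≈ 29.3 hours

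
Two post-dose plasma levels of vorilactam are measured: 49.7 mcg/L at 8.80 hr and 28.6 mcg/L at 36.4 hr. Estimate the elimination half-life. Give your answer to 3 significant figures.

k = ln(C₁/C₂) / (t₂ − t₁) = ln(49.7/28.6) / (36.4 − 8.80)
  = 0.5526 / 27.60 = 0.02002 hr⁻¹
t½ = ln 2 / k = ln 2 / 0.02002 ≈ 34.6 hours

34.6 hours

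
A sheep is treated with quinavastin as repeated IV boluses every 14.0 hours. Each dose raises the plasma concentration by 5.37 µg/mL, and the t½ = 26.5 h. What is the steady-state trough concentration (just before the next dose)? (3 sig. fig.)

12.1 µg/mL

k = ln 2 / 26.5 = 0.02616 h⁻¹
Fraction remaining after one interval: e^(−kτ) = e^(−0.02616 × 14.0) = 0.6934
R = 1 / (1 − 0.6934) = 3.261
Css,max = 5.37 × 3.261 = 17.51 µg/mL
Css,min = Css,max × e^(−kτ) = 17.51 × 0.6934 ≈ 12.1 µg/mL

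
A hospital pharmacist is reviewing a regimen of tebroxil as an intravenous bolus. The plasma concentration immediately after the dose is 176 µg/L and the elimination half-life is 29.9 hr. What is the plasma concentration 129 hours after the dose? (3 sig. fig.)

k = ln 2 / 29.9 = 0.02318 hr⁻¹
129 hr is 4.314 half-lives, so C = 176 × (1/2)^4.314 = 176 × 0.05026 ≈ 8.85 µg/L

8.85 µg/L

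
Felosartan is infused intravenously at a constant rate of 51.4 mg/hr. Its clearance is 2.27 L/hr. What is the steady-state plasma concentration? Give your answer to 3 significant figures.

Css = infusion rate / CL = 51.4 / 2.27 ≈ 22.6 mg/L

22.6 mg/L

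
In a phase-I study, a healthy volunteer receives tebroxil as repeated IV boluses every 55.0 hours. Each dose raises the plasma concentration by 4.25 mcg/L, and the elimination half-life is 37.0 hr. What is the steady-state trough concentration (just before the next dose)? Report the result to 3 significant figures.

k = ln 2 / 37.0 = 0.01873 hr⁻¹
Fraction remaining after one interval: e^(−kτ) = e^(−0.01873 × 55.0) = 0.3569
R = 1 / (1 − 0.3569) = 1.555
Css,max = 4.25 × 1.555 = 6.608 mcg/L
Css,min = Css,max × e^(−kτ) = 6.608 × 0.3569 ≈ 2.36 mcg/L

2.36 mcg/L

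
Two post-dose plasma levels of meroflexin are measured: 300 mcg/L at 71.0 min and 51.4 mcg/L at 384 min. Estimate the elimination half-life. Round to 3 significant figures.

123 minutes

k = ln(C₁/C₂) / (t₂ − t₁) = ln(300/51.4) / (384 − 71.0)
  = 1.764 / 313.0 = 0.005636 min⁻¹
t½ = ln 2 / k = ln 2 / 0.005636 ≈ 123 minutes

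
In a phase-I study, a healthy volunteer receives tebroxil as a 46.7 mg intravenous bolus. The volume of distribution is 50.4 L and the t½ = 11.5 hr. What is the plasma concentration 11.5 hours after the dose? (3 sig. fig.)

C₀ = dose / V = 46.7 / 50.4 = 0.9266 µg/mL
k = ln 2 / 11.5 = 0.06027 hr⁻¹
C(t) = C₀ e^(−kt) = 0.9266 × e^(−0.06027 × 11.5) = 0.9266 × e^(−0.6931) = 0.9266 × 0.5000 ≈ 0.463 µg/mL

0.463 µg/mL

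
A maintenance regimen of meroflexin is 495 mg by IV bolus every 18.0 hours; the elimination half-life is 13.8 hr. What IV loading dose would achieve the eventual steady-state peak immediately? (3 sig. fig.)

832 mg

k = ln 2 / 13.8 = 0.05023 hr⁻¹
Accumulation ratio R = 1 / (1 − e^(−kτ)) = 1 / (1 − e^(−0.05023×18.0)) = 1 / (1 − 0.4049) = 1.680
Loading dose = maintenance dose × R = 495 × 1.680 ≈ 832 mg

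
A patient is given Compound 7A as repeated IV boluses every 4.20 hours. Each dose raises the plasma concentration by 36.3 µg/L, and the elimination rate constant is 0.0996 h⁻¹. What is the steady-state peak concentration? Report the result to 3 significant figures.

106 µg/L

Fraction remaining after one interval: e^(−kτ) = e^(−0.09960 × 4.20) = 0.6582
R = 1 / (1 − 0.6582) = 2.925
Css,max = 36.3 × 2.925 ≈ 106 µg/L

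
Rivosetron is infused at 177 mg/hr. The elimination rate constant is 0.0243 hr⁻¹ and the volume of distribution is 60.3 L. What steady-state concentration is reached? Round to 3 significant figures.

121 µg/mL

CL = k · V = 0.0243 × 60.3 = 1.465 L/hr
Css = rate / CL = 177 / 1.465 ≈ 121 µg/mL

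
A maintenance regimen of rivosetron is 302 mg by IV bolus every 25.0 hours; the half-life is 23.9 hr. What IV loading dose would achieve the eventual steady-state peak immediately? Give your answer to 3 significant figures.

586 mg

k = ln 2 / 23.9 = 0.02900 hr⁻¹
Accumulation ratio R = 1 / (1 − e^(−kτ)) = 1 / (1 − e^(−0.02900×25.0)) = 1 / (1 − 0.4843) = 1.939
Loading dose = maintenance dose × R = 302 × 1.939 ≈ 586 mg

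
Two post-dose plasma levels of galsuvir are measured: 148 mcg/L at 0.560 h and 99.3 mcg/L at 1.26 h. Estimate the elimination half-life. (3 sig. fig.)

1.22 hours

k = ln(C₁/C₂) / (t₂ − t₁) = ln(148/99.3) / (1.26 − 0.560)
  = 0.3991 / 0.7000 = 0.5701 h⁻¹
t½ = ln 2 / k = ln 2 / 0.5701 ≈ 1.22 hours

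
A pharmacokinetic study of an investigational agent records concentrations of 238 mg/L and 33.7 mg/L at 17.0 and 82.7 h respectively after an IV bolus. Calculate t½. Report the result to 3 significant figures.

23.3 hours

k = ln(C₁/C₂) / (t₂ − t₁) = ln(238/33.7) / (82.7 − 17.0)
  = 1.955 / 65.70 = 0.02975 h⁻¹
t½ = ln 2 / k = ln 2 / 0.02975 ≈ 23.3 hours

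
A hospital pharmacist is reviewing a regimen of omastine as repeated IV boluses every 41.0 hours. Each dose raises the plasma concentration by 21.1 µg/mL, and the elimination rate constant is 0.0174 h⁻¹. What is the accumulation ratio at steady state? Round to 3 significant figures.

1.96

Fraction remaining after one interval: e^(−kτ) = e^(−0.01740 × 41.0) = 0.4900
R = 1 / (1 − 0.4900) = 1 / 0.5100 ≈ 1.96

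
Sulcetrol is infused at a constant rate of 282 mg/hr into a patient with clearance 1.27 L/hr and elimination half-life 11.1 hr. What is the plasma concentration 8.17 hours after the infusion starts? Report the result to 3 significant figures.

88.7 mg/L

Css = rate / CL = 282 / 1.27 = 222.0 mg/L
k = ln 2 / 11.1 = 0.06245 hr⁻¹
C(t) = Css (1 − e^(−kt)) = 222.0 × (1 − e^(−0.5102)) = 222.0 × 0.3996 ≈ 88.7 mg/L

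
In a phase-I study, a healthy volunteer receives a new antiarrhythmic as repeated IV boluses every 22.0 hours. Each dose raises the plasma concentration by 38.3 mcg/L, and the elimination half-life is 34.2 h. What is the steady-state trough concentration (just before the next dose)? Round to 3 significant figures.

68.2 mcg/L

k = ln 2 / 34.2 = 0.02027 h⁻¹
Fraction remaining after one interval: e^(−kτ) = e^(−0.02027 × 22.0) = 0.6403
R = 1 / (1 − 0.6403) = 2.780
Css,max = 38.3 × 2.780 = 106.5 mcg/L
Css,min = Css,max × e^(−kτ) = 106.5 × 0.6403 ≈ 68.2 mcg/L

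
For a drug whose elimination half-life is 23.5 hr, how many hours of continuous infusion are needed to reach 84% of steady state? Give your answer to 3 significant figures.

k = ln 2 / 23.5 = 0.02950 hr⁻¹
f = 1 − e^(−kt)  ⇒  t = −ln(1 − f) / k
t = −ln(1 − 0.84) / 0.02950 = 1.833 / 0.02950 ≈ 62.1 hours

62.1 hours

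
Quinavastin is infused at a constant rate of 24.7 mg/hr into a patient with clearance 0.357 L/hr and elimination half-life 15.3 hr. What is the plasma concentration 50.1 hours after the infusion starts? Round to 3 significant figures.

Css = rate / CL = 24.7 / 0.357 = 69.19 µg/mL
k = ln 2 / 15.3 = 0.04530 hr⁻¹
C(t) = Css (1 − e^(−kt)) = 69.19 × (1 − e^(−2.270)) = 69.19 × 0.8967 ≈ 62.0 µg/mL

62.0 µg/mL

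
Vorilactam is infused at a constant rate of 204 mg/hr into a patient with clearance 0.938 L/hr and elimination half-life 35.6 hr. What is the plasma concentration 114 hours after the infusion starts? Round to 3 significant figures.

194 µg/mL

Css = rate / CL = 204 / 0.938 = 217.5 µg/mL
k = ln 2 / 35.6 = 0.01947 hr⁻¹
C(t) = Css (1 − e^(−kt)) = 217.5 × (1 − e^(−2.220)) = 217.5 × 0.8914 ≈ 194 µg/mL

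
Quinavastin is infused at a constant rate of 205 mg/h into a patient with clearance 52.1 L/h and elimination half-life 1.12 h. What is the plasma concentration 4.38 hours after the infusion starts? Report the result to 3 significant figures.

3.67 µg/mL

Css = rate / CL = 205 / 52.1 = 3.935 µg/mL
k = ln 2 / 1.12 = 0.6189 h⁻¹
C(t) = Css (1 − e^(−kt)) = 3.935 × (1 − e^(−2.711)) = 3.935 × 0.9335 ≈ 3.67 µg/mL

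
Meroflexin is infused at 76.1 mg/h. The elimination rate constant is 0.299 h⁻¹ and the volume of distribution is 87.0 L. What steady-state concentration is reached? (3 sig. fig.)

2.93 mg/L

CL = k · V = 0.299 × 87.0 = 26.01 L/h
Css = rate / CL = 76.1 / 26.01 ≈ 2.93 mg/L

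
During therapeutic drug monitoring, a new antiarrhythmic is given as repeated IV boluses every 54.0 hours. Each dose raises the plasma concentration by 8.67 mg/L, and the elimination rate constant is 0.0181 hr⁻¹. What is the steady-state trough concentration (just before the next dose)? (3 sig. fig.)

Fraction remaining after one interval: e^(−kτ) = e^(−0.01810 × 54.0) = 0.3763
R = 1 / (1 − 0.3763) = 1.603
Css,max = 8.67 × 1.603 = 13.90 mg/L
Css,min = Css,max × e^(−kτ) = 13.90 × 0.3763 ≈ 5.23 mg/L

5.23 mg/L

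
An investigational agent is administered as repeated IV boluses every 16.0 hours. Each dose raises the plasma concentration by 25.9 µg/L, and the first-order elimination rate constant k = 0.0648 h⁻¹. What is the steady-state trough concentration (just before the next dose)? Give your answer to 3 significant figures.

14.2 µg/L

Fraction remaining after one interval: e^(−kτ) = e^(−0.06480 × 16.0) = 0.3546
R = 1 / (1 − 0.3546) = 1.549
Css,max = 25.9 × 1.549 = 40.13 µg/L
Css,min = Css,max × e^(−kτ) = 40.13 × 0.3546 ≈ 14.2 µg/L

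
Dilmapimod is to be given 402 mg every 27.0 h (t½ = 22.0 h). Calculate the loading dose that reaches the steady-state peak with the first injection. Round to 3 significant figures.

k = ln 2 / 22.0 = 0.03151 h⁻¹
Accumulation ratio R = 1 / (1 − e^(−kτ)) = 1 / (1 − e^(−0.03151×27.0)) = 1 / (1 − 0.4271) = 1.746
Loading dose = maintenance dose × R = 402 × 1.746 ≈ 702 mg

702 mg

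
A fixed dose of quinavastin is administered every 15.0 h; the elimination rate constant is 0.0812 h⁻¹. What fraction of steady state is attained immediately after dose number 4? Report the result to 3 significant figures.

0.992

f_n = 1 − e^(−nkτ) = 1 − e^(−4 × 0.08120 × 15.0) = 1 − e^(−4.872) = 1 − 0.007658 ≈ 0.992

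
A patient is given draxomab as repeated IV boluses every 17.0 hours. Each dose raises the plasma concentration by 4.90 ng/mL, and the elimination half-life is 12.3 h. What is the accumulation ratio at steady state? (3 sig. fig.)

k = ln 2 / 12.3 = 0.05635 h⁻¹
Fraction remaining after one interval: e^(−kτ) = e^(−0.05635 × 17.0) = 0.3837
R = 1 / (1 − 0.3837) = 1 / 0.6163 ≈ 1.62

1.62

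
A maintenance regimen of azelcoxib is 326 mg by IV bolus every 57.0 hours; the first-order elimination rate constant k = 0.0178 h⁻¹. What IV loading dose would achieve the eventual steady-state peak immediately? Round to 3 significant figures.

511 mg

Accumulation ratio R = 1 / (1 − e^(−kτ)) = 1 / (1 − e^(−0.01780×57.0)) = 1 / (1 − 0.3625) = 1.569
Loading dose = maintenance dose × R = 326 × 1.569 ≈ 511 mg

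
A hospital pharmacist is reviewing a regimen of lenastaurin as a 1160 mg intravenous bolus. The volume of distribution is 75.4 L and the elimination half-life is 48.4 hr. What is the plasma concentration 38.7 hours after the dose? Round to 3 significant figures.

C₀ = dose / V = 1160 / 75.4 = 15.38 mg/L
k = ln 2 / 48.4 = 0.01432 hr⁻¹
C(t) = C₀ e^(−kt) = 15.38 × e^(−0.01432 × 38.7) = 15.38 × e^(−0.5542) = 15.38 × 0.5745 ≈ 8.84 mg/L

8.84 mg/L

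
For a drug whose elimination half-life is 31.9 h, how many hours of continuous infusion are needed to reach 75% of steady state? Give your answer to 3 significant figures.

63.8 hours

k = ln 2 / 31.9 = 0.02173 h⁻¹
f = 1 − e^(−kt)  ⇒  t = −ln(1 − f) / k
t = −ln(1 − 0.75) / 0.02173 = 1.386 / 0.02173 ≈ 63.8 hours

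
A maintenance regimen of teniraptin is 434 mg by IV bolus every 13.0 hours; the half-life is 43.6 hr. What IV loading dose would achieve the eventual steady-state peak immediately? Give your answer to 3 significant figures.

2320 mg

k = ln 2 / 43.6 = 0.01590 hr⁻¹
Accumulation ratio R = 1 / (1 − e^(−kτ)) = 1 / (1 − e^(−0.01590×13.0)) = 1 / (1 − 0.8133) = 5.356
Loading dose = maintenance dose × R = 434 × 5.356 ≈ 2320 mg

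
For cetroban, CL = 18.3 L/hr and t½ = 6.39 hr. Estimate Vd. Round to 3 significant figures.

169 L

k = ln 2 / t½ = ln 2 / 6.39 = 0.1085 hr⁻¹
V = CL / k = 18.3 / 0.1085 ≈ 169 L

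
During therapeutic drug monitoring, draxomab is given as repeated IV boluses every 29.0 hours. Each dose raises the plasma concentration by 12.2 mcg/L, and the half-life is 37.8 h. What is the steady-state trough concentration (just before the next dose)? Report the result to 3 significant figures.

k = ln 2 / 37.8 = 0.01834 h⁻¹
Fraction remaining after one interval: e^(−kτ) = e^(−0.01834 × 29.0) = 0.5876
R = 1 / (1 − 0.5876) = 2.425
Css,max = 12.2 × 2.425 = 29.58 mcg/L
Css,min = Css,max × e^(−kτ) = 29.58 × 0.5876 ≈ 17.4 mcg/L

17.4 mcg/L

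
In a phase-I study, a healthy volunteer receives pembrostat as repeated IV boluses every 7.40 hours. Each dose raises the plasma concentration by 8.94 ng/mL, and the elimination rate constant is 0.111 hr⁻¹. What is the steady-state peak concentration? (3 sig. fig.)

16.0 ng/mL

Fraction remaining after one interval: e^(−kτ) = e^(−0.1110 × 7.40) = 0.4398
R = 1 / (1 − 0.4398) = 1.785
Css,max = 8.94 × 1.785 ≈ 16.0 ng/mL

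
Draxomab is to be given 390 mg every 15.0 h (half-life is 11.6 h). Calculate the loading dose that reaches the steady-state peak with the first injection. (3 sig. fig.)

k = ln 2 / 11.6 = 0.05975 h⁻¹
Accumulation ratio R = 1 / (1 − e^(−kτ)) = 1 / (1 − e^(−0.05975×15.0)) = 1 / (1 − 0.4081) = 1.689
Loading dose = maintenance dose × R = 390 × 1.689 ≈ 659 mg

659 mg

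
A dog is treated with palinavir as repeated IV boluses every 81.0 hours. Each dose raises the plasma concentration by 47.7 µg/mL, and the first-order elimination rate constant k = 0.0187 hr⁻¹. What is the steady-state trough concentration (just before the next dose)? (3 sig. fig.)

13.4 µg/mL

Fraction remaining after one interval: e^(−kτ) = e^(−0.01870 × 81.0) = 0.2199
R = 1 / (1 − 0.2199) = 1.282
Css,max = 47.7 × 1.282 = 61.14 µg/mL
Css,min = Css,max × e^(−kτ) = 61.14 × 0.2199 ≈ 13.4 µg/mL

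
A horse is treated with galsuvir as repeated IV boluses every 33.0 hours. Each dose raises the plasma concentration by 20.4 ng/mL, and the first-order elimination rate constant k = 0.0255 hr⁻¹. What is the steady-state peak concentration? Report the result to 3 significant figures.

Fraction remaining after one interval: e^(−kτ) = e^(−0.02550 × 33.0) = 0.4311
R = 1 / (1 − 0.4311) = 1.758
Css,max = 20.4 × 1.758 ≈ 35.9 ng/mL

35.9 ng/mL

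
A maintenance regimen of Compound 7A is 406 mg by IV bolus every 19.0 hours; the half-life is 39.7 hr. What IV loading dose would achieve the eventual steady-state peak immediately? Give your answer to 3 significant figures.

1440 mg

k = ln 2 / 39.7 = 0.01746 hr⁻¹
Accumulation ratio R = 1 / (1 − e^(−kτ)) = 1 / (1 − e^(−0.01746×19.0)) = 1 / (1 − 0.7177) = 3.542
Loading dose = maintenance dose × R = 406 × 3.542 ≈ 1440 mg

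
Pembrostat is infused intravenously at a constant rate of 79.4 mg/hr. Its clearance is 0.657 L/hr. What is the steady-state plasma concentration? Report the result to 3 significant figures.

121 mg/L

Css = infusion rate / CL = 79.4 / 0.657 ≈ 121 mg/L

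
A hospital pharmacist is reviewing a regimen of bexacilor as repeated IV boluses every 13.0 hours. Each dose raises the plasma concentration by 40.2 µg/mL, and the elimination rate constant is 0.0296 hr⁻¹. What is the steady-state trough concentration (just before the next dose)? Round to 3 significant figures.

85.7 µg/mL

Fraction remaining after one interval: e^(−kτ) = e^(−0.02960 × 13.0) = 0.6806
R = 1 / (1 − 0.6806) = 3.131
Css,max = 40.2 × 3.131 = 125.9 µg/mL
Css,min = Css,max × e^(−kτ) = 125.9 × 0.6806 ≈ 85.7 µg/mL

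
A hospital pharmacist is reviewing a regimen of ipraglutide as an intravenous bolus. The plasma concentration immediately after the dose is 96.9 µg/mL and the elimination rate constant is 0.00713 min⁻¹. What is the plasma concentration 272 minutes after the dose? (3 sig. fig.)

13.9 µg/mL

C(t) = C₀ e^(−kt) = 96.9 × e^(−0.007130 × 272) = 96.9 × e^(−1.939) = 96.9 × 0.1438 ≈ 13.9 µg/mL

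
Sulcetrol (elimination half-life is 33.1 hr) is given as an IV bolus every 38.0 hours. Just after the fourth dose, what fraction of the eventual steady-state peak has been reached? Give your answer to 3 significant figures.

k = ln 2 / 33.1 = 0.02094 hr⁻¹
f_n = 1 − e^(−nkτ) = 1 − e^(−4 × 0.02094 × 38.0) = 1 − e^(−3.183) = 1 − 0.04146 ≈ 0.959

0.959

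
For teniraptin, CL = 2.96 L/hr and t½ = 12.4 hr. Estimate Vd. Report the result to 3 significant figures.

53.0 L

k = ln 2 / t½ = ln 2 / 12.4 = 0.05590 hr⁻¹
V = CL / k = 2.96 / 0.05590 ≈ 53.0 L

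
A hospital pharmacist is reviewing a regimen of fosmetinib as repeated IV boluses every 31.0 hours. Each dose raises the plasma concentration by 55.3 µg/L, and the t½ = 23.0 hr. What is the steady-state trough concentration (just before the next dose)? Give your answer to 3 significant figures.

35.8 µg/L

k = ln 2 / 23.0 = 0.03014 hr⁻¹
Fraction remaining after one interval: e^(−kτ) = e^(−0.03014 × 31.0) = 0.3929
R = 1 / (1 − 0.3929) = 1.647
Css,max = 55.3 × 1.647 = 91.09 µg/L
Css,min = Css,max × e^(−kτ) = 91.09 × 0.3929 ≈ 35.8 µg/L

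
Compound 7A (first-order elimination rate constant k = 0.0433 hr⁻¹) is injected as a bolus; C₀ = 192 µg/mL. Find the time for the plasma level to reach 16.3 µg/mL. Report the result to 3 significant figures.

57.0 hours

C(t) = C₀ e^(−kt)  ⇒  t = ln(C₀/C) / k
t = ln(192/16.3) / 0.04330 = 2.466 / 0.04330 ≈ 57.0 hours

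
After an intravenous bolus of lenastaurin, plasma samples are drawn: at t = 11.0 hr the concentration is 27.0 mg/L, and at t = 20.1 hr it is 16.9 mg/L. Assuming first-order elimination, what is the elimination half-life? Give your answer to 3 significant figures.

k = ln(C₁/C₂) / (t₂ − t₁) = ln(27.0/16.9) / (20.1 − 11.0)
  = 0.4685 / 9.100 = 0.05149 hr⁻¹
t½ = ln 2 / k = ln 2 / 0.05149 ≈ 13.5 hours

13.5 hours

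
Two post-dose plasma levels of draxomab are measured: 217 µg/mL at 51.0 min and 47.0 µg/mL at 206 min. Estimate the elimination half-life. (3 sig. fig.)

k = ln(C₁/C₂) / (t₂ − t₁) = ln(217/47.0) / (206 − 51.0)
  = 1.530 / 155.0 = 0.009869 min⁻¹
t½ = ln 2 / k = ln 2 / 0.009869 ≈ 70.2 minutes

70.2 minutes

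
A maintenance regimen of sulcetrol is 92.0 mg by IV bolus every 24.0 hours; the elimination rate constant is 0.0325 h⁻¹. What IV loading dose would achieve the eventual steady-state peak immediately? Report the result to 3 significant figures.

170 mg

Accumulation ratio R = 1 / (1 − e^(−kτ)) = 1 / (1 − e^(−0.03250×24.0)) = 1 / (1 − 0.4584) = 1.846
Loading dose = maintenance dose × R = 92.0 × 1.846 ≈ 170 mg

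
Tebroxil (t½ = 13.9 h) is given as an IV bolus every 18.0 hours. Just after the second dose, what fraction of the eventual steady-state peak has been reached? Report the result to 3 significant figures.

0.834

k = ln 2 / 13.9 = 0.04987 h⁻¹
f_n = 1 − e^(−nkτ) = 1 − e^(−2 × 0.04987 × 18.0) = 1 − e^(−1.795) = 1 − 0.1661 ≈ 0.834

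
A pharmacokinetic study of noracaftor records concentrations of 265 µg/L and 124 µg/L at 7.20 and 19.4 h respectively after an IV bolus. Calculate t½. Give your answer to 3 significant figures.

11.1 hours

k = ln(C₁/C₂) / (t₂ − t₁) = ln(265/124) / (19.4 − 7.20)
  = 0.7594 / 12.20 = 0.06225 h⁻¹
t½ = ln 2 / k = ln 2 / 0.06225 ≈ 11.1 hours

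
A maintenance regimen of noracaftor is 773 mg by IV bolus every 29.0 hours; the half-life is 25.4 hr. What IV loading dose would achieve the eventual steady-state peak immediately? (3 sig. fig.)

1410 mg

k = ln 2 / 25.4 = 0.02729 hr⁻¹
Accumulation ratio R = 1 / (1 − e^(−kτ)) = 1 / (1 − e^(−0.02729×29.0)) = 1 / (1 − 0.4532) = 1.829
Loading dose = maintenance dose × R = 773 × 1.829 ≈ 1410 mg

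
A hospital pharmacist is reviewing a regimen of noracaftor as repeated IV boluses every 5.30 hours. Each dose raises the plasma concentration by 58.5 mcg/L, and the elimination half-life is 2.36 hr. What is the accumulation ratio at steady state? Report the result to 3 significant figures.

k = ln 2 / 2.36 = 0.2937 hr⁻¹
Fraction remaining after one interval: e^(−kτ) = e^(−0.2937 × 5.30) = 0.2108
R = 1 / (1 − 0.2108) = 1 / 0.7892 ≈ 1.27

1.27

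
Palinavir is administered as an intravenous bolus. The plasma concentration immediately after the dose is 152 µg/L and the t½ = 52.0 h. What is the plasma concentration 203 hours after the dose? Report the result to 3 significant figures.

k = ln 2 / 52.0 = 0.01333 h⁻¹
203 h is 3.904 half-lives, so C = 152 × (1/2)^3.904 = 152 × 0.06681 ≈ 10.2 µg/L

10.2 µg/L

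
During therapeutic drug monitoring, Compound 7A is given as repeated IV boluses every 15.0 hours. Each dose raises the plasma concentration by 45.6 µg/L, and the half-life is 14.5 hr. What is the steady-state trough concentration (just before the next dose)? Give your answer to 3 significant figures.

43.5 µg/L

k = ln 2 / 14.5 = 0.04780 hr⁻¹
Fraction remaining after one interval: e^(−kτ) = e^(−0.04780 × 15.0) = 0.4882
R = 1 / (1 − 0.4882) = 1.954
Css,max = 45.6 × 1.954 = 89.10 µg/L
Css,min = Css,max × e^(−kτ) = 89.10 × 0.4882 ≈ 43.5 µg/L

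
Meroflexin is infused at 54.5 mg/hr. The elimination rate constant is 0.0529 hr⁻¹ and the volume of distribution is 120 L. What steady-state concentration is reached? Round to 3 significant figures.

CL = k · V = 0.0529 × 120 = 6.348 L/hr
Css = rate / CL = 54.5 / 6.348 ≈ 8.59 µg/mL

8.59 µg/mL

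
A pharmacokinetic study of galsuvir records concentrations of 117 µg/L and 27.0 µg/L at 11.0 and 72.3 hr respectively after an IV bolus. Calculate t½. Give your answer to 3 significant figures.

29.0 hours

k = ln(C₁/C₂) / (t₂ − t₁) = ln(117/27.0) / (72.3 − 11.0)
  = 1.466 / 61.30 = 0.02392 hr⁻¹
t½ = ln 2 / k = ln 2 / 0.02392 ≈ 29.0 hours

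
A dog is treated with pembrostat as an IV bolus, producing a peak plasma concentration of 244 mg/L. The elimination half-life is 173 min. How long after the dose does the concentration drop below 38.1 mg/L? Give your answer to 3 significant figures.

k = ln 2 / 173 = 0.004007 min⁻¹
C(t) = C₀ e^(−kt)  ⇒  t = ln(C₀/C) / k
t = ln(244/38.1) / 0.004007 = 1.857 / 0.004007 ≈ 463 minutes

463 minutes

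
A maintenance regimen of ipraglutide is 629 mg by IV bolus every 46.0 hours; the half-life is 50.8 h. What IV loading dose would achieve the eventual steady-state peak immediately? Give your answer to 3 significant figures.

1350 mg

k = ln 2 / 50.8 = 0.01364 h⁻¹
Accumulation ratio R = 1 / (1 − e^(−kτ)) = 1 / (1 − e^(−0.01364×46.0)) = 1 / (1 − 0.5338) = 2.145
Loading dose = maintenance dose × R = 629 × 2.145 ≈ 1350 mg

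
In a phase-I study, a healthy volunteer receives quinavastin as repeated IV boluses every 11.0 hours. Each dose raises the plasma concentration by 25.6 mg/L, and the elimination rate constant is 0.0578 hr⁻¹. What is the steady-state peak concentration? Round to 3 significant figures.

54.4 mg/L

Fraction remaining after one interval: e^(−kτ) = e^(−0.05780 × 11.0) = 0.5295
R = 1 / (1 − 0.5295) = 2.125
Css,max = 25.6 × 2.125 ≈ 54.4 mg/L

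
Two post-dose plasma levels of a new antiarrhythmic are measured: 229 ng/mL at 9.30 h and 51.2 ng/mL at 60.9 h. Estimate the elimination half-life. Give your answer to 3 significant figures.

23.9 hours

k = ln(C₁/C₂) / (t₂ − t₁) = ln(229/51.2) / (60.9 − 9.30)
  = 1.498 / 51.60 = 0.02903 h⁻¹
t½ = ln 2 / k = ln 2 / 0.02903 ≈ 23.9 hours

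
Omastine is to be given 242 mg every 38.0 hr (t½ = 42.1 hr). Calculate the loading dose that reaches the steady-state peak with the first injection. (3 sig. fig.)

k = ln 2 / 42.1 = 0.01646 hr⁻¹
Accumulation ratio R = 1 / (1 − e^(−kτ)) = 1 / (1 − e^(−0.01646×38.0)) = 1 / (1 − 0.5349) = 2.150
Loading dose = maintenance dose × R = 242 × 2.150 ≈ 520 mg

520 mg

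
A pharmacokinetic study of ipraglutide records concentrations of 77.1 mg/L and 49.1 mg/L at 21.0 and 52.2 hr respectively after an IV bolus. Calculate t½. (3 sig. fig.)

47.9 hours

k = ln(C₁/C₂) / (t₂ − t₁) = ln(77.1/49.1) / (52.2 − 21.0)
  = 0.4512 / 31.20 = 0.01446 hr⁻¹
t½ = ln 2 / k = ln 2 / 0.01446 ≈ 47.9 hours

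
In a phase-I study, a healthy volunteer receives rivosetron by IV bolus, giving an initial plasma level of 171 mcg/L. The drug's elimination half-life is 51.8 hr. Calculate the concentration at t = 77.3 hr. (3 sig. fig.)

60.8 mcg/L

k = ln 2 / 51.8 = 0.01338 hr⁻¹
C(t) = C₀ e^(−kt) = 171 × e^(−0.01338 × 77.3) = 171 × e^(−1.034) = 171 × 0.3555 ≈ 60.8 mcg/L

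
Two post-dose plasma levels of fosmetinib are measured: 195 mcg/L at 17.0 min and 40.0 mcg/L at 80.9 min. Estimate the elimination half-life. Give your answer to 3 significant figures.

28.0 minutes

k = ln(C₁/C₂) / (t₂ − t₁) = ln(195/40.0) / (80.9 − 17.0)
  = 1.584 / 63.90 = 0.02479 min⁻¹
t½ = ln 2 / k = ln 2 / 0.02479 ≈ 28.0 minutes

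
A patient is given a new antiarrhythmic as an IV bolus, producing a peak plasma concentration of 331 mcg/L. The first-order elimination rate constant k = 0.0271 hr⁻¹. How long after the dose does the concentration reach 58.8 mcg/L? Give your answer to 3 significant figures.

63.8 hours

C(t) = C₀ e^(−kt)  ⇒  t = ln(C₀/C) / k
t = ln(331/58.8) / 0.02710 = 1.728 / 0.02710 ≈ 63.8 hours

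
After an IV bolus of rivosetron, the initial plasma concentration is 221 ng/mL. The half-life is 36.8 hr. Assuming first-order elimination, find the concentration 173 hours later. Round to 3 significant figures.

8.50 ng/mL

k = ln 2 / 36.8 = 0.01884 hr⁻¹
C(t) = C₀ e^(−kt) = 221 × e^(−0.01884 × 173) = 221 × e^(−3.259) = 221 × 0.03844 ≈ 8.50 ng/mL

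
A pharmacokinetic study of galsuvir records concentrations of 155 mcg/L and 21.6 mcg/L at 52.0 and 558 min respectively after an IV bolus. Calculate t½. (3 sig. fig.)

k = ln(C₁/C₂) / (t₂ − t₁) = ln(155/21.6) / (558 − 52.0)
  = 1.971 / 506.0 = 0.003895 min⁻¹
t½ = ln 2 / k = ln 2 / 0.003895 ≈ 178 minutes

178 minutes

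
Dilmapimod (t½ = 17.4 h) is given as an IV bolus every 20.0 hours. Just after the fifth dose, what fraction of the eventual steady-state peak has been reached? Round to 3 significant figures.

k = ln 2 / 17.4 = 0.03984 h⁻¹
f_n = 1 − e^(−nkτ) = 1 − e^(−5 × 0.03984 × 20.0) = 1 − e^(−3.984) = 1 − 0.01862 ≈ 0.981

0.981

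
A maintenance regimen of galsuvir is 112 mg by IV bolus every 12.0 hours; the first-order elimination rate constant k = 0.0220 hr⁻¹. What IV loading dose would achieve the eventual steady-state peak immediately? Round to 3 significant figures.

Accumulation ratio R = 1 / (1 − e^(−kτ)) = 1 / (1 − e^(−0.02200×12.0)) = 1 / (1 − 0.7680) = 4.310
Loading dose = maintenance dose × R = 112 × 4.310 ≈ 483 mg

483 mg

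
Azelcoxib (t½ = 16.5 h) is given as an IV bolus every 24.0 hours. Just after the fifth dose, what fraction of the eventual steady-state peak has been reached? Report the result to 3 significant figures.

k = ln 2 / 16.5 = 0.04201 h⁻¹
f_n = 1 − e^(−nkτ) = 1 − e^(−5 × 0.04201 × 24.0) = 1 − e^(−5.041) = 1 − 0.006467 ≈ 0.994

0.994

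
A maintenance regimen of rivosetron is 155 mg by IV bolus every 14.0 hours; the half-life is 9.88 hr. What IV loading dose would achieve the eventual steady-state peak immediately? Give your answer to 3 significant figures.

248 mg

k = ln 2 / 9.88 = 0.07016 hr⁻¹
Accumulation ratio R = 1 / (1 − e^(−kτ)) = 1 / (1 − e^(−0.07016×14.0)) = 1 / (1 − 0.3745) = 1.599
Loading dose = maintenance dose × R = 155 × 1.599 ≈ 248 mg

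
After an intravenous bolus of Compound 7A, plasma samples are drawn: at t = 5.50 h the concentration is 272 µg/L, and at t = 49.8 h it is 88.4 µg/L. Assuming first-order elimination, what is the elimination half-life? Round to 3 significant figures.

27.3 hours

k = ln(C₁/C₂) / (t₂ − t₁) = ln(272/88.4) / (49.8 − 5.50)
  = 1.124 / 44.30 = 0.02537 h⁻¹
t½ = ln 2 / k = ln 2 / 0.02537 ≈ 27.3 hours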